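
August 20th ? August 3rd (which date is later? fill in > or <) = >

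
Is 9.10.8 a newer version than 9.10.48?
No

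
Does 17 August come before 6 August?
No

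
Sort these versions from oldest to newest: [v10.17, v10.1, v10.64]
[v10.1, v10.17, v10.64]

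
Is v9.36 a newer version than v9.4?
Yes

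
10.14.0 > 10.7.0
True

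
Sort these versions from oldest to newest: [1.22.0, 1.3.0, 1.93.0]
[1.3.0, 1.22.0, 1.93.0]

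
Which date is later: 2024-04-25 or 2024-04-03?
2024-04-25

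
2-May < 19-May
True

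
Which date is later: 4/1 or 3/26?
4/1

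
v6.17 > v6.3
True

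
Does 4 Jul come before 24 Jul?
Yes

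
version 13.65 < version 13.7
False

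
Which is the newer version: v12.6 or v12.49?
v12.49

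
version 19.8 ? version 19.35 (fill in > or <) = <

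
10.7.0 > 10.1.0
True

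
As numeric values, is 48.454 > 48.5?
False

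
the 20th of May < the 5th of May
False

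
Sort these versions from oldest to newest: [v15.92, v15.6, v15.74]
[v15.6, v15.74, v15.92]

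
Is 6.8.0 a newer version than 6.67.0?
No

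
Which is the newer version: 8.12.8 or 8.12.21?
8.12.21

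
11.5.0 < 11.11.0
True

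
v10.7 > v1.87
True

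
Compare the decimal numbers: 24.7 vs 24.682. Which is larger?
24.7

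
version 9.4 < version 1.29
False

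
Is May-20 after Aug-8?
No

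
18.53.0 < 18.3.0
False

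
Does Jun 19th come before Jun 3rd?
No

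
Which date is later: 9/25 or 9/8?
9/25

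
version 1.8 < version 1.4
False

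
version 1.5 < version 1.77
True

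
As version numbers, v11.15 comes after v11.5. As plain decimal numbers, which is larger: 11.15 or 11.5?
11.5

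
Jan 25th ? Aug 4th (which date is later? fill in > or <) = <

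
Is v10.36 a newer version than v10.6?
Yes. Version numbers are compared segment by segment as integers, not as decimals: minor version 36 > 6, so v10.36 > v10.6 (even though the decimal 10.36 < 10.6).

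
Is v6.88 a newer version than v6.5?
Yes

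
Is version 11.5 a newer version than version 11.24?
No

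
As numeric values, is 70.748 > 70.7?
True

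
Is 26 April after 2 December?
No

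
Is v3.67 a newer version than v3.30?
Yes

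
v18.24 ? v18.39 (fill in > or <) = <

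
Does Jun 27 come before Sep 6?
Yes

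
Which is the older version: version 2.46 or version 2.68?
version 2.46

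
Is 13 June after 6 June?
Yes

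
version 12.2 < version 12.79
True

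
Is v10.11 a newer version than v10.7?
Yes. Version numbers are compared segment by segment as integers, not as decimals: minor version 11 > 7, so v10.11 > v10.7 (even though the decimal 10.11 < 10.7).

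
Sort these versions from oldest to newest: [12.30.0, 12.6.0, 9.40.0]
[9.40.0, 12.6.0, 12.30.0]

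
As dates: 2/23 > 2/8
True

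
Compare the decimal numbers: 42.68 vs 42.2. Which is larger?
42.68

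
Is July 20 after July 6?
Yes. Day 20 comes after day 6 in July — this is a date comparison, not a decimal one (the decimal 7.20 would be smaller than 7.6).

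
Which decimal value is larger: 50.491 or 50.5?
50.5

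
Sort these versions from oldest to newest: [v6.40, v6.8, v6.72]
[v6.8, v6.40, v6.72]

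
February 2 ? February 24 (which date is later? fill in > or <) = <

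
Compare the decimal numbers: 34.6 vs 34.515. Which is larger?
34.6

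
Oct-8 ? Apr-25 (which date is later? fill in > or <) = >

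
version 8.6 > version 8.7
False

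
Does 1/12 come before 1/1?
No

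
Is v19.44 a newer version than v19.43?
Yes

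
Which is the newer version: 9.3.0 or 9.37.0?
9.37.0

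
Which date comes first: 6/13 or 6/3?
6/3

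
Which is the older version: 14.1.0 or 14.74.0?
14.1.0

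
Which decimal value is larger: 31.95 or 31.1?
31.95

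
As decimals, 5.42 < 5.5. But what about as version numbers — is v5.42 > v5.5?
True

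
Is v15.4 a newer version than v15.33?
No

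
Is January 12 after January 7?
Yes. Day 12 comes after day 7 in January — this is a date comparison, not a decimal one (the decimal 1.12 would be smaller than 1.7).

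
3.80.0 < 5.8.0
True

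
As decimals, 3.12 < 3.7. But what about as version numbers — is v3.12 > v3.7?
True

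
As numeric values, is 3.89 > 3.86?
True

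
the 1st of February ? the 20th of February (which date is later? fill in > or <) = <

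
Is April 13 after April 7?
Yes. Day 13 comes after day 7 in April — this is a date comparison, not a decimal one (the decimal 4.13 would be smaller than 4.7).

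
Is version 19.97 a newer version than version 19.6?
Yes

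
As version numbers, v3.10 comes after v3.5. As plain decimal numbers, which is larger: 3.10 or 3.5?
3.5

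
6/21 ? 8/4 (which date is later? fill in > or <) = <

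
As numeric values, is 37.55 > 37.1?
True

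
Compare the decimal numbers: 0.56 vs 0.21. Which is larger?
0.56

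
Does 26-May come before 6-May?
No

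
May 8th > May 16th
False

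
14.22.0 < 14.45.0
True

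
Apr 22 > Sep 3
False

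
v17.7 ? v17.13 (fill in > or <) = <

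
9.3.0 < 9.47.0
True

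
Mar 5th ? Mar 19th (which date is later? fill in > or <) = <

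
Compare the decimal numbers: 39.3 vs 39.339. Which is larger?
39.339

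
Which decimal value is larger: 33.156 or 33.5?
33.5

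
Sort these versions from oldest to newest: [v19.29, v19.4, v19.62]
[v19.4, v19.29, v19.62]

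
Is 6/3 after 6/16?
No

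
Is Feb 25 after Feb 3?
Yes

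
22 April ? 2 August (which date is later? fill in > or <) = <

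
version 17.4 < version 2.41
False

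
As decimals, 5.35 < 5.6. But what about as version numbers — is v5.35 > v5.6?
True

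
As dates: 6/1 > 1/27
True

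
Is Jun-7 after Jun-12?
No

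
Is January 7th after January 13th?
No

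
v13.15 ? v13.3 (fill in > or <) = >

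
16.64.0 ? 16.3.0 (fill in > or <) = >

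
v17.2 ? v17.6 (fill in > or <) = <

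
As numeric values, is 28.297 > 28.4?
False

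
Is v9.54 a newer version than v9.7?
Yes. Version numbers are compared segment by segment as integers, not as decimals: minor version 54 > 7, so v9.54 > v9.7 (even though the decimal 9.54 < 9.7).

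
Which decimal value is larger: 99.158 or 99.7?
99.7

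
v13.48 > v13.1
True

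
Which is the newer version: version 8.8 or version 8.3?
version 8.8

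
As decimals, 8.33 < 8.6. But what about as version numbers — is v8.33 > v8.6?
True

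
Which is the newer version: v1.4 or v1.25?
v1.25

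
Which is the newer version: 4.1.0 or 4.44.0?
4.44.0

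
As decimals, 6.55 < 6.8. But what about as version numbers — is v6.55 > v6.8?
True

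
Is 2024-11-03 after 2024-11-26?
No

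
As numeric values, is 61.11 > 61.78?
False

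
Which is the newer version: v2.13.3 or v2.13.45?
v2.13.45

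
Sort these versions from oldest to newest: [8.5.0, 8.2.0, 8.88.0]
[8.2.0, 8.5.0, 8.88.0]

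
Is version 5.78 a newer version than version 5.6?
Yes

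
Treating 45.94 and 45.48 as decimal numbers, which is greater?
45.94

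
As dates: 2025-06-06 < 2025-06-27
True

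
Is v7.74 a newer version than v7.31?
Yes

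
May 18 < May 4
False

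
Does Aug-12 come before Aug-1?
No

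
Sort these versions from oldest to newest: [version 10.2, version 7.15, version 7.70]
[version 7.15, version 7.70, version 10.2]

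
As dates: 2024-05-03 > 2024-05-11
False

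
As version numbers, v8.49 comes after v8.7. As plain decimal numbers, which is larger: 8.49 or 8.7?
8.7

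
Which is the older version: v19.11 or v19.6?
v19.6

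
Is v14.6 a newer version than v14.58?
No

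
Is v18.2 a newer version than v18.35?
No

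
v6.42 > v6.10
True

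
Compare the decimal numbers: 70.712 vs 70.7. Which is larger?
70.712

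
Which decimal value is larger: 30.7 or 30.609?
30.7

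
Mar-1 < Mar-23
True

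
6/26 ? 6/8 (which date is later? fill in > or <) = >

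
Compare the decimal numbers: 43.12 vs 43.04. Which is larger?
43.12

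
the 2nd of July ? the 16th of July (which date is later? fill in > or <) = <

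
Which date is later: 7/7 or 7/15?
7/15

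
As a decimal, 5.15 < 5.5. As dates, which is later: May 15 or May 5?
May 15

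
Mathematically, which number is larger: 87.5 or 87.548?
87.548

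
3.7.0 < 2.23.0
False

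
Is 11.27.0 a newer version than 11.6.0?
Yes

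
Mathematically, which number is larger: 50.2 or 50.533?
50.533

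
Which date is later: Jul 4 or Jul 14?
Jul 14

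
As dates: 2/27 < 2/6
False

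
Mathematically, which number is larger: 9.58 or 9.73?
9.73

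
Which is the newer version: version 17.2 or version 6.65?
version 17.2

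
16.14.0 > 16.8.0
True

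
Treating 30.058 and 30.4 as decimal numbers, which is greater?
30.4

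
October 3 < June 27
False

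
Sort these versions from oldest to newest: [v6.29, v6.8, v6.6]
[v6.6, v6.8, v6.29]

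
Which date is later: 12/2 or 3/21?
12/2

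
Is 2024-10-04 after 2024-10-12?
No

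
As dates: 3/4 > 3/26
False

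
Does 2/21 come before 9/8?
Yes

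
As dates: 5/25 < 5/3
False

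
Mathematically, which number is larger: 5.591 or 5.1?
5.591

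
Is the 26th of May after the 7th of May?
Yes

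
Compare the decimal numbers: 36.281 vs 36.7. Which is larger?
36.7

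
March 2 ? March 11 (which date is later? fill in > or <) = <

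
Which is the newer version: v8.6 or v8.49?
v8.49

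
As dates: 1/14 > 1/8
True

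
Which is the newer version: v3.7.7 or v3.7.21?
v3.7.21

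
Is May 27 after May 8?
Yes. Day 27 comes after day 8 in May — this is a date comparison, not a decimal one (the decimal 5.27 would be smaller than 5.8).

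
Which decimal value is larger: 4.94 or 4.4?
4.94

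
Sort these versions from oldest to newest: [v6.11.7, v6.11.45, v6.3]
[v6.3, v6.11.7, v6.11.45]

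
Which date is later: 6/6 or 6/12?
6/12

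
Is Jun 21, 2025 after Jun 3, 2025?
Yes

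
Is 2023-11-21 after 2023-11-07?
Yes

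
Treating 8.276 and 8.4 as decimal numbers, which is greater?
8.4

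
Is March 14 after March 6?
Yes. Day 14 comes after day 6 in March — this is a date comparison, not a decimal one (the decimal 3.14 would be smaller than 3.6).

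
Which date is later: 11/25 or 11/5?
11/25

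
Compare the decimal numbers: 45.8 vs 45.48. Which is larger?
45.8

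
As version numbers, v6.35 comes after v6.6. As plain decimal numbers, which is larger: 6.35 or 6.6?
6.6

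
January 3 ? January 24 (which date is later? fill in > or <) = <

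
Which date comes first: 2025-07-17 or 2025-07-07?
2025-07-07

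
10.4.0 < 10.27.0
True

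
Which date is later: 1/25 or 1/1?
1/25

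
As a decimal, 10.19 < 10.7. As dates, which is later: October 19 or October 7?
October 19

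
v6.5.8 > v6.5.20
False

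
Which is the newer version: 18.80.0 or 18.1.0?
18.80.0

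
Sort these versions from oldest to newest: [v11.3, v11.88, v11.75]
[v11.3, v11.75, v11.88]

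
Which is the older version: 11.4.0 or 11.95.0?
11.4.0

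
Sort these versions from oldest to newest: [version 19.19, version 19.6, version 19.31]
[version 19.6, version 19.19, version 19.31]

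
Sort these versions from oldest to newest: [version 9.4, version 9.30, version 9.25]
[version 9.4, version 9.25, version 9.30]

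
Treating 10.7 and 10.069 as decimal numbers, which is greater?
10.7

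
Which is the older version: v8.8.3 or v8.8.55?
v8.8.3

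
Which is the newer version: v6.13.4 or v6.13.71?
v6.13.71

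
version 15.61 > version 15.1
True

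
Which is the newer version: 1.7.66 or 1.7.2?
1.7.66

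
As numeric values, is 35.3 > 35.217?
True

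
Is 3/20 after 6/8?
No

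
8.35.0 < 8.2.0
False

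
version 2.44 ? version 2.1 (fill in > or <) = >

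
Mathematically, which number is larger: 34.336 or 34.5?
34.5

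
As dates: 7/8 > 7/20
False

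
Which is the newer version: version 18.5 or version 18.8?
version 18.8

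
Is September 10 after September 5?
Yes. Day 10 comes after day 5 in September — this is a date comparison, not a decimal one (the decimal 9.10 would be smaller than 9.5).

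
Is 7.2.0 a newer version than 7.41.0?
No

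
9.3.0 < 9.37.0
True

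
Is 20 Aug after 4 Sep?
No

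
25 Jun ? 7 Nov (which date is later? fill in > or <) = <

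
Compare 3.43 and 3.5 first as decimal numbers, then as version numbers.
As decimals: 3.43 < 3.5. As versions: v3.43 > v3.5 (minor version 43 > 5).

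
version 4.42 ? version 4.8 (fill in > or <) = >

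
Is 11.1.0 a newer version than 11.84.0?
No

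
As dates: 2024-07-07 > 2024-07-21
False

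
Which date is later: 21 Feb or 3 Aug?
3 Aug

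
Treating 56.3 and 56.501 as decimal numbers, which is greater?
56.501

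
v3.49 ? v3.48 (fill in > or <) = >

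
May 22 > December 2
False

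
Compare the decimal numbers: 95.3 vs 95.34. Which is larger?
95.34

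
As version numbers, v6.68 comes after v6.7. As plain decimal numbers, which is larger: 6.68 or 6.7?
6.7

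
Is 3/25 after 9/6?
No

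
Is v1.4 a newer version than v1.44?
No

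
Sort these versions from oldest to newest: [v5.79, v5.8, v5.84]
[v5.8, v5.79, v5.84]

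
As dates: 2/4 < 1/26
False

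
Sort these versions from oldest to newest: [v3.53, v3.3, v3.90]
[v3.3, v3.53, v3.90]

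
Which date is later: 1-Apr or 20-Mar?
1-Apr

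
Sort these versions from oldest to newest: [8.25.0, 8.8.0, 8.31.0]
[8.8.0, 8.25.0, 8.31.0]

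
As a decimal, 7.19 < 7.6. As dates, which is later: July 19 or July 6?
July 19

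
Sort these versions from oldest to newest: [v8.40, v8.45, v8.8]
[v8.8, v8.40, v8.45]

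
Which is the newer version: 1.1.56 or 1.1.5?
1.1.56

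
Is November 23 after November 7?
Yes. Day 23 comes after day 7 in November — this is a date comparison, not a decimal one (the decimal 11.23 would be smaller than 11.7).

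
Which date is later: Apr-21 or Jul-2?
Jul-2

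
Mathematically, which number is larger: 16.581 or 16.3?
16.581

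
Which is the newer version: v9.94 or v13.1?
v13.1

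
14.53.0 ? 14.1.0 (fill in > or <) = >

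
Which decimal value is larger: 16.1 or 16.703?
16.703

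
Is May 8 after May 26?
No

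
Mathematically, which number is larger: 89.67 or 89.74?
89.74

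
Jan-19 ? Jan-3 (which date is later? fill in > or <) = >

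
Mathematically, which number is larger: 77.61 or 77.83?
77.83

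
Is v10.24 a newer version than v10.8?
Yes. Version numbers are compared segment by segment as integers, not as decimals: minor version 24 > 8, so v10.24 > v10.8 (even though the decimal 10.24 < 10.8).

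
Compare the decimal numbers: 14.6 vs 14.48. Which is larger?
14.6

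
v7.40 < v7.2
False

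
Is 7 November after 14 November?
No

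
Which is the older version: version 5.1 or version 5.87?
version 5.1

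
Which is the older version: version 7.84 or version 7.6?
version 7.6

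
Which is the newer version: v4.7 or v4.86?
v4.86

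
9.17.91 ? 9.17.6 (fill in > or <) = >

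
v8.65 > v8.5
True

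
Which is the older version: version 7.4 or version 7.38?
version 7.4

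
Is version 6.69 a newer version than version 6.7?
Yes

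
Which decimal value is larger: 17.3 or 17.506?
17.506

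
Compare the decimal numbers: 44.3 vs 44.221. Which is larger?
44.3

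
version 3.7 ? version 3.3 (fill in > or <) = >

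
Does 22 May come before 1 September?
Yes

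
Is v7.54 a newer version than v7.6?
Yes. Version numbers are compared segment by segment as integers, not as decimals: minor version 54 > 6, so v7.54 > v7.6 (even though the decimal 7.54 < 7.6).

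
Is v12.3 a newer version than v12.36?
No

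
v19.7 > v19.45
False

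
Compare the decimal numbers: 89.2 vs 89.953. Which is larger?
89.953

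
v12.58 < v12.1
False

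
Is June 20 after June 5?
Yes. Day 20 comes after day 5 in June — this is a date comparison, not a decimal one (the decimal 6.20 would be smaller than 6.5).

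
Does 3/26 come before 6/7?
Yes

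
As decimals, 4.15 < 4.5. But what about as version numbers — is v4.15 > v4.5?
True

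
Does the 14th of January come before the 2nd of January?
No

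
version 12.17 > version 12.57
False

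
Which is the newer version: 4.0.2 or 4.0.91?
4.0.91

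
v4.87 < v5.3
True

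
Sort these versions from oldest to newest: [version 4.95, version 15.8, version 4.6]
[version 4.6, version 4.95, version 15.8]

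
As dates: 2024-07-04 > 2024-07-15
False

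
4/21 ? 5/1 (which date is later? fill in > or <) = <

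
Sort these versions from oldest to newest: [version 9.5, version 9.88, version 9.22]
[version 9.5, version 9.22, version 9.88]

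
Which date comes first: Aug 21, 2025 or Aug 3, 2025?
Aug 3, 2025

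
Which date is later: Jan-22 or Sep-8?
Sep-8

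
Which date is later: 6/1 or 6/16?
6/16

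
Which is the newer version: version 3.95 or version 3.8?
version 3.95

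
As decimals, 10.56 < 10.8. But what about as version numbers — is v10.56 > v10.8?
True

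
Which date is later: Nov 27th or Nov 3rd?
Nov 27th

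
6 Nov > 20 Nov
False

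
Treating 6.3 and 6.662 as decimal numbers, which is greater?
6.662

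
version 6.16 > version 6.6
True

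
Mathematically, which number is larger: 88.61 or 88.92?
88.92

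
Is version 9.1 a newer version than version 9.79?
No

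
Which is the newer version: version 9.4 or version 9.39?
version 9.39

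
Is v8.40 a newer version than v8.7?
Yes. Version numbers are compared segment by segment as integers, not as decimals: minor version 40 > 7, so v8.40 > v8.7 (even though the decimal 8.40 < 8.7).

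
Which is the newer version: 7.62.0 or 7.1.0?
7.62.0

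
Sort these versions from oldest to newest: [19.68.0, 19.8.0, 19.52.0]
[19.8.0, 19.52.0, 19.68.0]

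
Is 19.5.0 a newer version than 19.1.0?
Yes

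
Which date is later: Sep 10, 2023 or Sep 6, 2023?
Sep 10, 2023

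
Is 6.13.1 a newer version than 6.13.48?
No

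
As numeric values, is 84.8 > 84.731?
True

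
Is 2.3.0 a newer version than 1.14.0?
Yes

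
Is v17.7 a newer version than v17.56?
No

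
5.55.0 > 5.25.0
True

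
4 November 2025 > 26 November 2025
False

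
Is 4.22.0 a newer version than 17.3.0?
No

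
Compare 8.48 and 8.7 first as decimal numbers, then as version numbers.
As decimals: 8.48 < 8.7. As versions: v8.48 > v8.7 (minor version 48 > 7).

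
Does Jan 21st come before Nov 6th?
Yes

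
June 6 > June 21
False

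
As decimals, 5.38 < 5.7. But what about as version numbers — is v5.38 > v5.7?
True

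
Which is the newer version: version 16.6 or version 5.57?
version 16.6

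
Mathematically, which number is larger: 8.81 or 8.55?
8.81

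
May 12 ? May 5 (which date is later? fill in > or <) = >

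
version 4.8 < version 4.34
True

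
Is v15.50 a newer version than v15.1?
Yes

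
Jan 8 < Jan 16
True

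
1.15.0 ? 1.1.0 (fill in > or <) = >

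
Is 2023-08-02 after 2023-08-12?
No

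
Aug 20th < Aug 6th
False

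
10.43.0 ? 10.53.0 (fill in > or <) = <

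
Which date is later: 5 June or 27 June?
27 June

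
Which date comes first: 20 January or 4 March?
20 January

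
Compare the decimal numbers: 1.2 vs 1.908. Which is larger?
1.908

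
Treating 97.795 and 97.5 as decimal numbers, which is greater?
97.795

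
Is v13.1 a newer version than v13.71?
No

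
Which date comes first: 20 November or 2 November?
2 November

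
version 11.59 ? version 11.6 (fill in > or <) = >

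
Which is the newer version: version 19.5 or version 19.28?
version 19.28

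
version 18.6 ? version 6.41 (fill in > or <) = >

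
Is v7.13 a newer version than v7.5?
Yes. Version numbers are compared segment by segment as integers, not as decimals: minor version 13 > 5, so v7.13 > v7.5 (even though the decimal 7.13 < 7.5).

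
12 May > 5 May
True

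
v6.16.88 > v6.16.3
True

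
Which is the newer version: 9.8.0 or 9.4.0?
9.8.0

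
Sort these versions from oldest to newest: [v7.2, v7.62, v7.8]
[v7.2, v7.8, v7.62]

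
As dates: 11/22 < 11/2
False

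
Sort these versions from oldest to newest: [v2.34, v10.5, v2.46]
[v2.34, v2.46, v10.5]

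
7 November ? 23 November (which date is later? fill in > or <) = <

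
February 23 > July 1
False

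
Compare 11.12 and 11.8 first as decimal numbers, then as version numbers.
As decimals: 11.12 < 11.8. As versions: v11.12 > v11.8 (minor version 12 > 8).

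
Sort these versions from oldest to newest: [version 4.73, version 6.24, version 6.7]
[version 4.73, version 6.7, version 6.24]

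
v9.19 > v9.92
False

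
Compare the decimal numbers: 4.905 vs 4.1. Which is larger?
4.905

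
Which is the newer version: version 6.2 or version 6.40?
version 6.40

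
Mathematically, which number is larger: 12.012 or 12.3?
12.3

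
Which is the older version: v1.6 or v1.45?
v1.6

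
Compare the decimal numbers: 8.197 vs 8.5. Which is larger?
8.5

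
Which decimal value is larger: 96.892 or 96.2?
96.892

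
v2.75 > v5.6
False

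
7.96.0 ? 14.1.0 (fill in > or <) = <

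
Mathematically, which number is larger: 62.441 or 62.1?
62.441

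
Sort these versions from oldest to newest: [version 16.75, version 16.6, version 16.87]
[version 16.6, version 16.75, version 16.87]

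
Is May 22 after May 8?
Yes. Day 22 comes after day 8 in May — this is a date comparison, not a decimal one (the decimal 5.22 would be smaller than 5.8).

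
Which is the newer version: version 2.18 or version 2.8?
version 2.18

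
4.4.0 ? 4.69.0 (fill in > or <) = <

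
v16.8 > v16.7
True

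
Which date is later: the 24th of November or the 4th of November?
the 24th of November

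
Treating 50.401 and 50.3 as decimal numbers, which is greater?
50.401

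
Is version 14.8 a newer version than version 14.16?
No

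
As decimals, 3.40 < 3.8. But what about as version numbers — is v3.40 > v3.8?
True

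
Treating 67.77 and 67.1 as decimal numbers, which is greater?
67.77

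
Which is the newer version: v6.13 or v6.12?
v6.13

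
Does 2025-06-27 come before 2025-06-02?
No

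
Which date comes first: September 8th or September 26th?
September 8th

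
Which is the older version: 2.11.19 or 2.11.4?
2.11.4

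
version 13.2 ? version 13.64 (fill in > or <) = <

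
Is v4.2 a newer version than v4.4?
No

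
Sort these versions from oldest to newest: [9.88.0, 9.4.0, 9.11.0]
[9.4.0, 9.11.0, 9.88.0]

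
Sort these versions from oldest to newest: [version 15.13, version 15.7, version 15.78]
[version 15.7, version 15.13, version 15.78]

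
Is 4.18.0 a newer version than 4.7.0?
Yes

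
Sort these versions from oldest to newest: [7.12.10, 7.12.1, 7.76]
[7.12.1, 7.12.10, 7.76]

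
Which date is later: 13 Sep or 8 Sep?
13 Sep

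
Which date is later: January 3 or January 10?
January 10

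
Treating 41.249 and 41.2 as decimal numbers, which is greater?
41.249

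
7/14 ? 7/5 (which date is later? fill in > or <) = >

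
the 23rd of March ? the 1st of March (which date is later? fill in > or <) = >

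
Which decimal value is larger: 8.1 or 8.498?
8.498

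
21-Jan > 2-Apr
False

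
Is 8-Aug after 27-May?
Yes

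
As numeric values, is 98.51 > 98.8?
False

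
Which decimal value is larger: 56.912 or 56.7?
56.912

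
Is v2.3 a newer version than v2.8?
No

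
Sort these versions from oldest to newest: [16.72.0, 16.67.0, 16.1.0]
[16.1.0, 16.67.0, 16.72.0]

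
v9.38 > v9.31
True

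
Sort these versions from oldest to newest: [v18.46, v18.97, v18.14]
[v18.14, v18.46, v18.97]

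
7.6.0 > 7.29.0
False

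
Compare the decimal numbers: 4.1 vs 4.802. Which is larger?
4.802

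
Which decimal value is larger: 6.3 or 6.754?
6.754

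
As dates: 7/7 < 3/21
False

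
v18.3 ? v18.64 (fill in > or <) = <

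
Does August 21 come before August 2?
No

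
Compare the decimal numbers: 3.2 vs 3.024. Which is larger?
3.2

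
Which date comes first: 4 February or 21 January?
21 January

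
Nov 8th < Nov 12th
True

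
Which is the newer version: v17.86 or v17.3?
v17.86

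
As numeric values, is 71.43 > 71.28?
True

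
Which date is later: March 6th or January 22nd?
March 6th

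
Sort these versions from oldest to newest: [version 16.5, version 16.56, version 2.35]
[version 2.35, version 16.5, version 16.56]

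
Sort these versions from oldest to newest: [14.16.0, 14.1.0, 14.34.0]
[14.1.0, 14.16.0, 14.34.0]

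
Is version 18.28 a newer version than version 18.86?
No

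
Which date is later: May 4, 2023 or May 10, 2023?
May 10, 2023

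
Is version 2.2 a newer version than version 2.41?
No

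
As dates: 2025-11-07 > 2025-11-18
False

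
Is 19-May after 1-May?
Yes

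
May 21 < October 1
True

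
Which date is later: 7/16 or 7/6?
7/16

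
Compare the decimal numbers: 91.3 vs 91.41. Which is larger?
91.41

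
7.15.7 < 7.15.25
True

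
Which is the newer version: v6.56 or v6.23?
v6.56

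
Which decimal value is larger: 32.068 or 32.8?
32.8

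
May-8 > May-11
False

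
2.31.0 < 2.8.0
False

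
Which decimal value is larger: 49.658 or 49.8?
49.8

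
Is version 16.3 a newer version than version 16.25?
No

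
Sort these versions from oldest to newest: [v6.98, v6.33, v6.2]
[v6.2, v6.33, v6.98]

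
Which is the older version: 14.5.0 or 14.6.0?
14.5.0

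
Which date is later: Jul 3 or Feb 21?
Jul 3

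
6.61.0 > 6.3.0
True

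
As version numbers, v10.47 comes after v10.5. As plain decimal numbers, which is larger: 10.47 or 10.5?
10.5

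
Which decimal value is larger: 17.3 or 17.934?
17.934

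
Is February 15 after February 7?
Yes. Day 15 comes after day 7 in February — this is a date comparison, not a decimal one (the decimal 2.15 would be smaller than 2.7).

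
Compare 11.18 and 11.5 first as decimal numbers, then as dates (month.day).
As decimals: 11.18 < 11.5. As dates: 11/18 is later than 11/5 (day 18 > day 5).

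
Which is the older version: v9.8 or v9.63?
v9.8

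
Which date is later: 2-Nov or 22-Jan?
2-Nov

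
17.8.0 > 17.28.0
False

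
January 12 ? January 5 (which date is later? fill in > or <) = >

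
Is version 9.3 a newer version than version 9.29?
No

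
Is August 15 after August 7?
Yes. Day 15 comes after day 7 in August — this is a date comparison, not a decimal one (the decimal 8.15 would be smaller than 8.7).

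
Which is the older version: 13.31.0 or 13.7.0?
13.7.0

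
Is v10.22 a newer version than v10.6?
Yes. Version numbers are compared segment by segment as integers, not as decimals: minor version 22 > 6, so v10.22 > v10.6 (even though the decimal 10.22 < 10.6).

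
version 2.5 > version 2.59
False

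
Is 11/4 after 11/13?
No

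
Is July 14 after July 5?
Yes. Day 14 comes after day 5 in July — this is a date comparison, not a decimal one (the decimal 7.14 would be smaller than 7.5).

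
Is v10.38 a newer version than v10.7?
Yes. Version numbers are compared segment by segment as integers, not as decimals: minor version 38 > 7, so v10.38 > v10.7 (even though the decimal 10.38 < 10.7).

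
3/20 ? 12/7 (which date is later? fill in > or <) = <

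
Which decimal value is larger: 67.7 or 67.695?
67.7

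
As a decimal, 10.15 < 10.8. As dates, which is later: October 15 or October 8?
October 15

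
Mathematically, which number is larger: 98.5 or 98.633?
98.633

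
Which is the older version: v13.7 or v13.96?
v13.7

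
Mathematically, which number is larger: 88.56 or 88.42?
88.56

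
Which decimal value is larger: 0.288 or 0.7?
0.7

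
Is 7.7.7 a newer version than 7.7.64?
No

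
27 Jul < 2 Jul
False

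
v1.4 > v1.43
False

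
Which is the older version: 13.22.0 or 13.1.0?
13.1.0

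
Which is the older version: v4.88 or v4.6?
v4.6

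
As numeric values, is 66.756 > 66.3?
True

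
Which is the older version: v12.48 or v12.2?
v12.2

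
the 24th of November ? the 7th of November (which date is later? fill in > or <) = >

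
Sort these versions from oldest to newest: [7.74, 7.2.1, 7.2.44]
[7.2.1, 7.2.44, 7.74]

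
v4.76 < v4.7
False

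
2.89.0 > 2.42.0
True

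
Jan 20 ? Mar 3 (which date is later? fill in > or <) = <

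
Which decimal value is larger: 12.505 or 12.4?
12.505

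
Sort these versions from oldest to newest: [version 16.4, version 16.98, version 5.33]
[version 5.33, version 16.4, version 16.98]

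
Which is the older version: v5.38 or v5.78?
v5.38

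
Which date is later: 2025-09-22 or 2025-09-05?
2025-09-22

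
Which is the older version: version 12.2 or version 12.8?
version 12.2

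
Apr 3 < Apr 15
True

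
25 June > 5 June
True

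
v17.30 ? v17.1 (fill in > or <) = >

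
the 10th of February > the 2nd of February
True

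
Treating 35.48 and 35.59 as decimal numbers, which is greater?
35.59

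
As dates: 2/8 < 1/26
False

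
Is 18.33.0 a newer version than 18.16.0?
Yes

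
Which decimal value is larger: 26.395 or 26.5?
26.5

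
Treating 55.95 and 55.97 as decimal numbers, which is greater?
55.97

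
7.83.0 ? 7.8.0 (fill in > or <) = >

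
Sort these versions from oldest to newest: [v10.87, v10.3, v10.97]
[v10.3, v10.87, v10.97]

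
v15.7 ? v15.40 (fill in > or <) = <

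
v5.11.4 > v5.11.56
False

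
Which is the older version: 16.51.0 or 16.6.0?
16.6.0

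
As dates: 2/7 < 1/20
False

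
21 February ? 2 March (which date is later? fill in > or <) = <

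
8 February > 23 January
True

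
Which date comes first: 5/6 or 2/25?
2/25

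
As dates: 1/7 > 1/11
False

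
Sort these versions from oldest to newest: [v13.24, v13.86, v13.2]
[v13.2, v13.24, v13.86]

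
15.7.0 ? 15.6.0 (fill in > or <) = >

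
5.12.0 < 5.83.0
True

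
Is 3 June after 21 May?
Yes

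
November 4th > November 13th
False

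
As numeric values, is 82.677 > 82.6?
True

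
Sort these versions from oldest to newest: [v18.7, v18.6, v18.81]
[v18.6, v18.7, v18.81]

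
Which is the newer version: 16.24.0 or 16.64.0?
16.64.0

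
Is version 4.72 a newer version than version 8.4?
No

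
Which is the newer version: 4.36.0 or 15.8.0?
15.8.0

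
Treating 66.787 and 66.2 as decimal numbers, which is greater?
66.787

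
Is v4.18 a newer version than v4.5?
Yes. Version numbers are compared segment by segment as integers, not as decimals: minor version 18 > 5, so v4.18 > v4.5 (even though the decimal 4.18 < 4.5).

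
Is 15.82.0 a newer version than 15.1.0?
Yes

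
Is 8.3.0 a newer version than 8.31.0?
No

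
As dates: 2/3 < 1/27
False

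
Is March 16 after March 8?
Yes. Day 16 comes after day 8 in March — this is a date comparison, not a decimal one (the decimal 3.16 would be smaller than 3.8).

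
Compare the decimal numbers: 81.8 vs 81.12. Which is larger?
81.8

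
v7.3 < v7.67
True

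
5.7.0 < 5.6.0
False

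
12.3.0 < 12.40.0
True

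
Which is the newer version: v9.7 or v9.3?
v9.7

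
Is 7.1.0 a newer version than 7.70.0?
No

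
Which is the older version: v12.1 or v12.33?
v12.1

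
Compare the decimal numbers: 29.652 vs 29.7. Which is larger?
29.7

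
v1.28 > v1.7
True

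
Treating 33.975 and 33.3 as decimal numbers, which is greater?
33.975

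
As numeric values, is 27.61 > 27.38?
True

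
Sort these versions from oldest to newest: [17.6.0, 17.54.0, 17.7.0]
[17.6.0, 17.7.0, 17.54.0]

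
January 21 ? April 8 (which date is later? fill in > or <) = <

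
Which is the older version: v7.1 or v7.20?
v7.1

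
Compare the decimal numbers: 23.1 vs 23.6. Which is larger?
23.6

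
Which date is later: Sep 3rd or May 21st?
Sep 3rd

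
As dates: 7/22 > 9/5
False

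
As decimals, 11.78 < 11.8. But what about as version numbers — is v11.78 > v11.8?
True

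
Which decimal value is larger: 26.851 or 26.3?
26.851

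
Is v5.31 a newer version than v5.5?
Yes. Version numbers are compared segment by segment as integers, not as decimals: minor version 31 > 5, so v5.31 > v5.5 (even though the decimal 5.31 < 5.5).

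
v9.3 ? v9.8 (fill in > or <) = <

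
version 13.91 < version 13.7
False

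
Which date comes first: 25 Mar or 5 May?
25 Mar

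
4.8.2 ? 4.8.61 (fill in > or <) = <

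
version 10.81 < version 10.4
False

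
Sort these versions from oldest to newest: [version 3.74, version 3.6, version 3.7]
[version 3.6, version 3.7, version 3.74]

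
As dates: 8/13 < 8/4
False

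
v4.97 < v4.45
False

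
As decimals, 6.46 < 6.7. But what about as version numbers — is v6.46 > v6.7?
True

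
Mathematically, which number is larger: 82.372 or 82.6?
82.6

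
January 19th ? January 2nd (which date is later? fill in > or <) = >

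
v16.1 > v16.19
False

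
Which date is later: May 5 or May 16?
May 16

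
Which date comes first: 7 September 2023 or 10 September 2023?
7 September 2023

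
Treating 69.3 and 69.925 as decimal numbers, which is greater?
69.925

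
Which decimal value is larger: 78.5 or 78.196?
78.5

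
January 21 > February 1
False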